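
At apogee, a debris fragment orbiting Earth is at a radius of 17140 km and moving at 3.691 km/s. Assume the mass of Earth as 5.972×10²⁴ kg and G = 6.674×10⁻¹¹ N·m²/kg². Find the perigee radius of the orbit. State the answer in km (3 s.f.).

perigee radius ≈ 7100 km

μ = GM = 6.674×10⁻¹¹ × 5.972×10²⁴ = 3.986×10¹⁴ m³/s².
r_a = 1.714×10⁷ m.
Specific energy ε = v²/2 − μ/r = -1.644×10⁷ J/kg, so a = −μ/(2ε) = 1.212×10⁷ m.
The apsides satisfy r_p + r_a = 2a, so the perigee radius is 2a − r_a = 7.101×10⁶ m = 7100.9 km.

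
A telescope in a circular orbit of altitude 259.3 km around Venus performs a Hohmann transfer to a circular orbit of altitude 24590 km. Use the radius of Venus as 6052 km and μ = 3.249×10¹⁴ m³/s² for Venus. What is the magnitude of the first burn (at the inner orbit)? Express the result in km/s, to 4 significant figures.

r₁ = 6052 + 259.3 = 6311.3 km = 6.3113×10⁶ m.
r₂ = 6052 + 24590 = 30642 km = 3.0642×10⁷ m.
Transfer ellipse a_t = (r₁ + r₂)/2 = 1.848×10⁷ m.
At r₁: circular v_c1 = √(μ/r₁) = 7175 m/s; transfer-periapsis v_p = √[μ(2/r₁ − 1/a_t)] = 9240 m/s.
Δv₁ = v_p − v_c1 = 2065 m/s.
= 2.065 km/s.

Δv ≈ 2.065 km/s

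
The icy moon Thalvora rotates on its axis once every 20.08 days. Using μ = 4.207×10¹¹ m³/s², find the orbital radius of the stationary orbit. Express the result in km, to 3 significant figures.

T = 20.08 days = 1.735×10⁶ s.
A synchronous orbit has period T, so by Kepler's third law a = (μT²/4π²)^(1/3).
μT²/4π² = 4.207×10¹¹ × (1.735×10⁶)² / 39.48 = 3.208×10²² m³.
a = 3.177×10⁷ m = 31773 km.

r_sync ≈ 31800 km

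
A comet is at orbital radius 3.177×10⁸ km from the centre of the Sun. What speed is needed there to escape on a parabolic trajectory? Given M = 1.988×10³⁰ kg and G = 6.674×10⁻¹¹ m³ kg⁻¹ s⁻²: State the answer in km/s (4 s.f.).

v_esc ≈ 28.90 km/s

μ = GM = 6.674×10⁻¹¹ × 1.988×10³⁰ = 1.327×10²⁰ m³/s².
r = 3.177×10⁸ km = 3.177×10¹¹ m.
Escape speed v_esc = √(2μ/r) = √(2 × 1.327×10²⁰ / 3.177×10¹¹) = √(8.352×10⁸) = 28900 m/s.
= 28.90 km/s.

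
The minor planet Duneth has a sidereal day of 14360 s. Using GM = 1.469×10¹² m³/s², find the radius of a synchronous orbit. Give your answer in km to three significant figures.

r_sync ≈ 1970 km

A synchronous orbit has period T, so by Kepler's third law a = (μT²/4π²)^(1/3).
μT²/4π² = 1.469×10¹² × (1.436×10⁴)² / 39.48 = 7.673×10¹⁸ m³.
a = 1.972×10⁶ m = 1972.4 km.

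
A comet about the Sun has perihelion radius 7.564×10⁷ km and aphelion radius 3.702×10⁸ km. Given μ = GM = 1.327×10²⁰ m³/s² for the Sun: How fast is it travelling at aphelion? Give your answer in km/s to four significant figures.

v ≈ 11.03 km/s

Semi-major axis a = (r_p + r_a)/2 = 2.2292×10⁸ km = 2.229×10¹¹ m.
Vis-viva: v² = μ(2/r − 1/a) = 1.327×10²⁰ × (5.402×10⁻¹² − 4.486×10⁻¹²) = 1.216×10⁸ m²/s².
v = 11030 m/s = 11.03 km/s.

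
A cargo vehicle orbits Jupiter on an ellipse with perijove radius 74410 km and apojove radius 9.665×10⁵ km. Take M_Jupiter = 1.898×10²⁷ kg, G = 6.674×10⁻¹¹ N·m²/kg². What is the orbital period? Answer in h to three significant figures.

T ≈ 58.2 h

μ = GM = 6.674×10⁻¹¹ × 1.898×10²⁷ = 1.267×10¹⁷ m³/s².
Semi-major axis a = (r_p + r_a)/2 = (74410 + 9.6650×10⁵)/2 = 5.2046×10⁵ km = 5.205×10⁸ m.
By Kepler's third law T = 2π√(a³/μ) = 2π × 3.336×10⁴ = 2.096×10⁵ s.
= 58.23 h.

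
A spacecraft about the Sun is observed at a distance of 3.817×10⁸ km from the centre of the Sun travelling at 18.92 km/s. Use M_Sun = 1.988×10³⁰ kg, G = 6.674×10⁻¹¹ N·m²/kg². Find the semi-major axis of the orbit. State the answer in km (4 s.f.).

μ = GM = 6.674×10⁻¹¹ × 1.988×10³⁰ = 1.327×10²⁰ m³/s².
r = 3.817×10¹¹ m.
Vis-viva rearranged: 1/a = 2/r − v²/μ = 5.240×10⁻¹² − 2.698×10⁻¹² = 2.542×10⁻¹² m⁻¹.
a = 3.934×10¹¹ m = 3.9343×10⁸ km.

a ≈ 3.934×10⁸ km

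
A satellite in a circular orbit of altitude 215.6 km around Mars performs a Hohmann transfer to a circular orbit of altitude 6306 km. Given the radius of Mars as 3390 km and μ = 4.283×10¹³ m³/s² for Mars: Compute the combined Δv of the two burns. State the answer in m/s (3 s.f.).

Δv_total ≈ 1270 m/s

r₁ = 3390 + 215.6 = 3605.6 km = 3.6056×10⁶ m.
r₂ = 3390 + 6306 = 9696.0 km = 9.6960×10⁶ m.
Transfer ellipse a_t = (r₁ + r₂)/2 = 6.651×10⁶ m.
At r₁: circular v_c1 = √(μ/r₁) = 3447 m/s; transfer-periapsis v_p = √[μ(2/r₁ − 1/a_t)] = 4161 m/s.
Δv₁ = v_p − v_c1 = 714.9 m/s.
At r₂: circular v_c2 = √(μ/r₂) = 2102 m/s; transfer-apoapsis v_a = √[μ(2/r₂ − 1/a_t)] = 1547 m/s.
Δv₂ = v_c2 − v_a = 554.2 m/s.
Total Δv = Δv₁ + Δv₂ = 1269 m/s.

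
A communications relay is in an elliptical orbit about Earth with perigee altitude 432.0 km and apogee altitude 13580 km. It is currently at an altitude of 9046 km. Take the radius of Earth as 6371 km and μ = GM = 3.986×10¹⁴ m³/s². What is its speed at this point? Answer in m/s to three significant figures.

r_p = 6371 + 432.0 = 6803.0 km = 6.8030×10⁶ m.
r_a = 6371 + 13580 = 19951 km = 1.9951×10⁷ m.
r = 6371 + 9046 = 15417 km = 1.542×10⁷ m.
Semi-major axis a = (r_p + r_a)/2 = 13377 km = 1.338×10⁷ m.
Vis-viva: v² = μ(2/r − 1/a) = 3.986×10¹⁴ × (1.297×10⁻⁷ − 7.476×10⁻⁸) = 2.191×10⁷ m²/s².
v = 4681 m/s.

v ≈ 4680 m/s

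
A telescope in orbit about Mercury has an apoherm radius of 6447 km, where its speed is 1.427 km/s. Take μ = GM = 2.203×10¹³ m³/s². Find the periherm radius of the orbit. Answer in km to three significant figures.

r_a = 6.447×10⁶ m.
Specific energy ε = v²/2 − μ/r = -2.399×10⁶ J/kg, so a = −μ/(2ε) = 4.592×10⁶ m.
The apsides satisfy r_p + r_a = 2a, so the periherm radius is 2a − r_a = 2.736×10⁶ m = 2736.3 km.

periherm radius ≈ 2740 km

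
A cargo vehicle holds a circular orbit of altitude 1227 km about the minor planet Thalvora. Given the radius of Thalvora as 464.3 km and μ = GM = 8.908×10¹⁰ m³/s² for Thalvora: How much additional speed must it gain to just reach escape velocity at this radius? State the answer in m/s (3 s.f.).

Δv ≈ 95.1 m/s

r = 464.3 + 1227 = 1691.3 km = 1.6913×10⁶ m.
Circular speed v_c = √(μ/r) = 229.5 m/s.
Escape speed v_esc = √(2μ/r) = √2 × v_c = 324.6 m/s.
Δv = v_esc − v_c = 95.06 m/s.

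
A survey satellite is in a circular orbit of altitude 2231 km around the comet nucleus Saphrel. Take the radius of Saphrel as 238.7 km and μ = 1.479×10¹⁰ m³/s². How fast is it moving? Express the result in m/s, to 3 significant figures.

r = 238.7 + 2231 = 2469.7 km = 2.4697×10⁶ m.
For a circular orbit v = √(μ/r) = √(1.479×10¹⁰ / 2.470×10⁶) = √(5.989×10³) = 77.39 m/s.

v ≈ 77.4 m/s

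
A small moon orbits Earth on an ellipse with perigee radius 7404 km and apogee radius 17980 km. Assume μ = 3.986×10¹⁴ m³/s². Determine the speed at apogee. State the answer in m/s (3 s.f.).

v ≈ 3600 m/s

Semi-major axis a = (r_p + r_a)/2 = 12692 km = 1.269×10⁷ m.
Vis-viva: v² = μ(2/r − 1/a) = 3.986×10¹⁴ × (1.112×10⁻⁷ − 7.879×10⁻⁸) = 1.293×10⁷ m²/s².
v = 3596 m/s.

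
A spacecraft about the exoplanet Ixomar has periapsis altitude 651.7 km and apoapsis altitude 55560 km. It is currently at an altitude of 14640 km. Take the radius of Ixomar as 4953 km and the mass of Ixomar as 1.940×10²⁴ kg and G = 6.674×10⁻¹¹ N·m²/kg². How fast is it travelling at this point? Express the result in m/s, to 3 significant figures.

μ = GM = 6.674×10⁻¹¹ × 1.940×10²⁴ = 1.295×10¹⁴ m³/s².
r_p = 4953 + 651.7 = 5604.7 km = 5.6047×10⁶ m.
r_a = 4953 + 55560 = 60513 km = 6.0513×10⁷ m.
r = 4953 + 14640 = 19593 km = 1.959×10⁷ m.
Semi-major axis a = (r_p + r_a)/2 = 33059 km = 3.306×10⁷ m.
Vis-viva: v² = μ(2/r − 1/a) = 1.295×10¹⁴ × (1.021×10⁻⁷ − 3.025×10⁻⁸) = 9.300×10⁶ m²/s².
v = 3050 m/s.

v ≈ 3050 m/s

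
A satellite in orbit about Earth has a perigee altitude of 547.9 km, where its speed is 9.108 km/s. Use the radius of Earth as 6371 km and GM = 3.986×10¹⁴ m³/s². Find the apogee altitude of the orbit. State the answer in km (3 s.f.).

r_p = 6371 + 547.9 = 6918.9 km = 6.919×10⁶ m.
Specific energy ε = v²/2 − μ/r = -1.613×10⁷ J/kg, so a = −μ/(2ε) = 1.235×10⁷ m.
The apsides satisfy r_p + r_a = 2a, so the apogee radius is 2a − r_p = 1.779×10⁷ m = 17789 km.
Apogee altitude = 17789 − 6371 = 11418 km.

apogee altitude ≈ 11400 km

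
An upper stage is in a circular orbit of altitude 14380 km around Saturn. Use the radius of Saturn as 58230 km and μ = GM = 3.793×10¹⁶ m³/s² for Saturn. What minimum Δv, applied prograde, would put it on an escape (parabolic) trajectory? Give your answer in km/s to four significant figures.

Δv ≈ 9.467 km/s

r = 58230 + 14380 = 72610 km = 7.2610×10⁷ m.
Circular speed v_c = √(μ/r) = 22860 m/s.
Escape speed v_esc = √(2μ/r) = √2 × v_c = 32320 m/s.
Δv = v_esc − v_c = 9467 m/s = 9.467 km/s.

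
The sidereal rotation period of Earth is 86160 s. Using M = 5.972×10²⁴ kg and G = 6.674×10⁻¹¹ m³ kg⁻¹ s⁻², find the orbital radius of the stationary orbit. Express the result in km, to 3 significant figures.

μ = GM = 6.674×10⁻¹¹ × 5.972×10²⁴ = 3.986×10¹⁴ m³/s².
A synchronous orbit has period T, so by Kepler's third law a = (μT²/4π²)^(1/3).
μT²/4π² = 3.986×10¹⁴ × (8.616×10⁴)² / 39.48 = 7.495×10²² m³.
a = 4.216×10⁷ m = 42162 km.

r_sync ≈ 42200 km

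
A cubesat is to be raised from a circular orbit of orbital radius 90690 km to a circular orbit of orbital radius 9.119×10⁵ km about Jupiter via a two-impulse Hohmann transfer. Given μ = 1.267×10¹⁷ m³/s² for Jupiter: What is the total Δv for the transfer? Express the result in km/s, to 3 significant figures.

r₁ = 90690 km = 9.069×10⁷ m.
r₂ = 9.119×10⁵ km = 9.119×10⁸ m.
Transfer ellipse a_t = (r₁ + r₂)/2 = 5.013×10⁸ m.
At r₁: circular v_c1 = √(μ/r₁) = 37380 m/s; transfer-perijove v_p = √[μ(2/r₁ − 1/a_t)] = 50410 m/s.
Δv₁ = v_p − v_c1 = 13030 m/s.
At r₂: circular v_c2 = √(μ/r₂) = 11790 m/s; transfer-apojove v_a = √[μ(2/r₂ − 1/a_t)] = 5014 m/s.
Δv₂ = v_c2 − v_a = 6774 m/s.
Total Δv = Δv₁ + Δv₂ = 19810 m/s = 19.81 km/s.

Δv_total ≈ 19.8 km/s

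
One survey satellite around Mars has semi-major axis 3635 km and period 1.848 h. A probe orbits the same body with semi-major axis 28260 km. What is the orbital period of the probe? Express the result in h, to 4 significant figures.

T₂ ≈ 40.06 h

Kepler's third law: T² ∝ a³, so T₂ = T₁ (a₂/a₁)^(3/2).
a₂/a₁ = 7.774, (a₂/a₁)^(3/2) = 21.68.
T₂ = 1.848 × 21.68 = 40.06 h.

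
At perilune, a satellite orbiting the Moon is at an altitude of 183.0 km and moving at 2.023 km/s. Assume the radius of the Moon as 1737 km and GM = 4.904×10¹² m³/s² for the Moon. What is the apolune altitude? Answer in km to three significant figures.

apolune altitude ≈ 6000 km

r_p = 1737 + 183.0 = 1920.0 km = 1.920×10⁶ m.
Specific energy ε = v²/2 − μ/r = -5.079×10⁵ J/kg, so a = −μ/(2ε) = 4.828×10⁶ m.
The apsides satisfy r_p + r_a = 2a, so the apolune radius is 2a − r_p = 7.735×10⁶ m = 7735.4 km.
Apolune altitude = 7735.4 − 1737 = 5998.4 km.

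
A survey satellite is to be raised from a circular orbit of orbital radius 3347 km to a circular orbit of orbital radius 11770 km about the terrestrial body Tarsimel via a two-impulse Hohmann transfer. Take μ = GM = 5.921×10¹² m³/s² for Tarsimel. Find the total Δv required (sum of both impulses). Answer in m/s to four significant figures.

Δv_total ≈ 567.0 m/s

r₁ = 3347 km = 3.347×10⁶ m.
r₂ = 11770 km = 1.177×10⁷ m.
Transfer ellipse a_t = (r₁ + r₂)/2 = 7.558×10⁶ m.
At r₁: circular v_c1 = √(μ/r₁) = 1330 m/s; transfer-periapsis v_p = √[μ(2/r₁ − 1/a_t)] = 1660 m/s.
Δv₁ = v_p − v_c1 = 329.7 m/s.
At r₂: circular v_c2 = √(μ/r₂) = 709.3 m/s; transfer-apoapsis v_a = √[μ(2/r₂ − 1/a_t)] = 472.0 m/s.
Δv₂ = v_c2 − v_a = 237.3 m/s.
Total Δv = Δv₁ + Δv₂ = 567.0 m/s.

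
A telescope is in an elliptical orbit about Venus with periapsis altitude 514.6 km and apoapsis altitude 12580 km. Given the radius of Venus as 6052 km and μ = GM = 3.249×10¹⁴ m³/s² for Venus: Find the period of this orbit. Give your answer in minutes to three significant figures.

T ≈ 260 minutes

r_p = 6052 + 514.6 = 6566.6 km = 6.5666×10⁶ m.
r_a = 6052 + 12580 = 18632 km = 1.8632×10⁷ m.
Semi-major axis a = (r_p + r_a)/2 = (6566.6 + 18632)/2 = 12599 km = 1.260×10⁷ m.
By Kepler's third law T = 2π√(a³/μ) = 2π × 2.481×10³ = 1.559×10⁴ s.
= 259.8 minutes.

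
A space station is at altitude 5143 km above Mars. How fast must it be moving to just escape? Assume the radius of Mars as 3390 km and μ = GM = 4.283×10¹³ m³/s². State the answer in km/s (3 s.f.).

v_esc ≈ 3.17 km/s

r = 3390 + 5143 = 8533.0 km = 8.5330×10⁶ m.
Escape speed v_esc = √(2μ/r) = √(2 × 4.283×10¹³ / 8.533×10⁶) = √(1.004×10⁷) = 3168 m/s.
= 3.168 km/s.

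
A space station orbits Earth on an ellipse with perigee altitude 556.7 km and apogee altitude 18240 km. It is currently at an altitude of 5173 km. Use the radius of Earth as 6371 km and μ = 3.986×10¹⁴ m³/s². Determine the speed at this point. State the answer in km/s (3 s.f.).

v ≈ 6.62 km/s

r_p = 6371 + 556.7 = 6927.7 km = 6.9277×10⁶ m.
r_a = 6371 + 18240 = 24611 km = 2.4611×10⁷ m.
r = 6371 + 5173 = 11544 km = 1.154×10⁷ m.
Semi-major axis a = (r_p + r_a)/2 = 15769 km = 1.577×10⁷ m.
Vis-viva: v² = μ(2/r − 1/a) = 3.986×10¹⁴ × (1.733×10⁻⁷ − 6.341×10⁻⁸) = 4.378×10⁷ m²/s².
v = 6617 m/s = 6.617 km/s.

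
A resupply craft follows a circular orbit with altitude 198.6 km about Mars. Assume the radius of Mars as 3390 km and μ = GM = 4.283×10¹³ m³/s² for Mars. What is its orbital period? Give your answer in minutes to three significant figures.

r = 3390 + 198.6 = 3588.6 km = 3.5886×10⁶ m.
Kepler's third law: T = 2π√(r³/μ) = 2π√((3.589×10⁶)³ / 4.283×10¹³).
r³/μ = 1.079×10⁶ s², so T = 2π × 1.039×10³ = 6.527×10³ s.
Converting: 6.527×10³ s ÷ 60.00 = 108.8 minutes.

T ≈ 109 minutes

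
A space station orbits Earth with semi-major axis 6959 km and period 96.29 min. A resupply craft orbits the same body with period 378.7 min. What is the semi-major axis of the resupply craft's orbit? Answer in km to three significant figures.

a₂ ≈ 17300 km

Kepler's third law: a³ ∝ T², so a₂ = a₁ (T₂/T₁)^(2/3).
T₂/T₁ = 3.933, (T₂/T₁)^(2/3) = 2.492.
a₂ = 6959 × 2.492 = 17340 km.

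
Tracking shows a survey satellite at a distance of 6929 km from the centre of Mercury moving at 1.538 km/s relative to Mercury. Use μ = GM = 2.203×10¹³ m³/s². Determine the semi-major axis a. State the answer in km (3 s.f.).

r = 6.929×10⁶ m.
Specific orbital energy ε = v²/2 − μ/r = (1538)²/2 − 2.203×10¹³/6.929×10⁶ = -1.997×10⁶ J/kg.
Since ε = −μ/(2a), a = −μ/(2ε) = 5.517×10⁶ m = 5516.7 km.

a ≈ 5520 km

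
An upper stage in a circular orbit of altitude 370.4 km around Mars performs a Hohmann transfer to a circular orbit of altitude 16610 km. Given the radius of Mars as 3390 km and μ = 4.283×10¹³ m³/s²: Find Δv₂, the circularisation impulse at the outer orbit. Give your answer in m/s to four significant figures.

r₁ = 3390 + 370.4 = 3760.4 km = 3.7604×10⁶ m.
r₂ = 3390 + 16610 = 20000 km = 2.0000×10⁷ m.
Transfer ellipse a_t = (r₁ + r₂)/2 = 1.188×10⁷ m.
At r₁: circular v_c1 = √(μ/r₁) = 3375 m/s; transfer-periapsis v_p = √[μ(2/r₁ − 1/a_t)] = 4379 m/s.
At r₂: circular v_c2 = √(μ/r₂) = 1463 m/s; transfer-apoapsis v_a = √[μ(2/r₂ − 1/a_t)] = 823.3 m/s.
Δv₂ = v_c2 − v_a = 640.1 m/s.

Δv ≈ 640.1 m/s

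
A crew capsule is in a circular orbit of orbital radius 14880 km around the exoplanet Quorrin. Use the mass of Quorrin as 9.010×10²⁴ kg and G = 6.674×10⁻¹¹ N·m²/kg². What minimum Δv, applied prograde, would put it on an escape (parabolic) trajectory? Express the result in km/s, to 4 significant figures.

Δv ≈ 2.633 km/s

μ = GM = 6.674×10⁻¹¹ × 9.010×10²⁴ = 6.013×10¹⁴ m³/s².
r = 14880 km = 1.488×10⁷ m.
Circular speed v_c = √(μ/r) = 6357 m/s.
Escape speed v_esc = √(2μ/r) = √2 × v_c = 8990 m/s.
Δv = v_esc − v_c = 2633 m/s = 2.633 km/s.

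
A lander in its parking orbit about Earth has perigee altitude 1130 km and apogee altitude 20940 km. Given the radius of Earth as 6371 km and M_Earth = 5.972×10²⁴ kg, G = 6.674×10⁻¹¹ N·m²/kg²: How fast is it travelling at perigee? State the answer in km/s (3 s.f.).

μ = GM = 6.674×10⁻¹¹ × 5.972×10²⁴ = 3.986×10¹⁴ m³/s².
r_p = 6371 + 1130 = 7501.0 km = 7.5010×10⁶ m.
r_a = 6371 + 20940 = 27311 km = 2.7311×10⁷ m.
Semi-major axis a = (r_p + r_a)/2 = 17406 km = 1.741×10⁷ m.
Vis-viva: v² = μ(2/r − 1/a) = 3.986×10¹⁴ × (2.666×10⁻⁷ − 5.745×10⁻⁸) = 8.337×10⁷ m²/s².
v = 9131 m/s = 9.131 km/s.

v ≈ 9.13 km/s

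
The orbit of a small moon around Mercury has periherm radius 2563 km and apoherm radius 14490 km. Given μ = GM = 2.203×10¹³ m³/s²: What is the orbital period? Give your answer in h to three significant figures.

T ≈ 9.26 h

Semi-major axis a = (r_p + r_a)/2 = (2563.0 + 14490)/2 = 8526.5 km = 8.526×10⁶ m.
By Kepler's third law T = 2π√(a³/μ) = 2π × 5.305×10³ = 3.333×10⁴ s.
= 9.258 h.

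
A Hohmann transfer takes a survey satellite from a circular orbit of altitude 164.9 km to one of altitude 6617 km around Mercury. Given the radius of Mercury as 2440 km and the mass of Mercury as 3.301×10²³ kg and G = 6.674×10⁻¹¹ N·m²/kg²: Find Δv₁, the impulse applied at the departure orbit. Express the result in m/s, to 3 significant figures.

Δv ≈ 716 m/s

μ = GM = 6.674×10⁻¹¹ × 3.301×10²³ = 2.203×10¹³ m³/s².
r₁ = 2440 + 164.9 = 2604.9 km = 2.6049×10⁶ m.
r₂ = 2440 + 6617 = 9057.0 km = 9.0570×10⁶ m.
Transfer ellipse a_t = (r₁ + r₂)/2 = 5.831×10⁶ m.
At r₁: circular v_c1 = √(μ/r₁) = 2908 m/s; transfer-periherm v_p = √[μ(2/r₁ − 1/a_t)] = 3624 m/s.
Δv₁ = v_p − v_c1 = 716.3 m/s.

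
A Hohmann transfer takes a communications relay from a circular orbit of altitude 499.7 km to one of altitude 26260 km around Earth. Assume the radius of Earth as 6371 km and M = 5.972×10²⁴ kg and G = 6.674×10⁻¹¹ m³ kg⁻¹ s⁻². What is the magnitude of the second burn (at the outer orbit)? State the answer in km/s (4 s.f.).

Δv ≈ 1.434 km/s

μ = GM = 6.674×10⁻¹¹ × 5.972×10²⁴ = 3.986×10¹⁴ m³/s².
r₁ = 6371 + 499.7 = 6870.7 km = 6.8707×10⁶ m.
r₂ = 6371 + 26260 = 32631 km = 3.2631×10⁷ m.
Transfer ellipse a_t = (r₁ + r₂)/2 = 1.975×10⁷ m.
At r₁: circular v_c1 = √(μ/r₁) = 7616 m/s; transfer-perigee v_p = √[μ(2/r₁ − 1/a_t)] = 9790 m/s.
At r₂: circular v_c2 = √(μ/r₂) = 3495 m/s; transfer-apogee v_a = √[μ(2/r₂ − 1/a_t)] = 2061 m/s.
Δv₂ = v_c2 − v_a = 1434 m/s.
= 1.434 km/s.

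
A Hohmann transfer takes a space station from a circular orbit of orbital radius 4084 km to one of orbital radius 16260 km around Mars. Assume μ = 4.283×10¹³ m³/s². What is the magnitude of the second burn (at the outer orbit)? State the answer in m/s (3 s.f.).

r₁ = 4084 km = 4.084×10⁶ m.
r₂ = 16260 km = 1.626×10⁷ m.
Transfer ellipse a_t = (r₁ + r₂)/2 = 1.017×10⁷ m.
At r₁: circular v_c1 = √(μ/r₁) = 3238 m/s; transfer-periapsis v_p = √[μ(2/r₁ − 1/a_t)] = 4094 m/s.
At r₂: circular v_c2 = √(μ/r₂) = 1623 m/s; transfer-apoapsis v_a = √[μ(2/r₂ − 1/a_t)] = 1028 m/s.
Δv₂ = v_c2 − v_a = 594.6 m/s.

Δv ≈ 595 m/s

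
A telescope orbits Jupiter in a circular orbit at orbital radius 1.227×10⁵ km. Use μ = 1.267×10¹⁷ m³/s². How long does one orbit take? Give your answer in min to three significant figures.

r = 1.227×10⁵ km = 1.227×10⁸ m.
Kepler's third law: T = 2π√(r³/μ) = 2π√((1.227×10⁸)³ / 1.267×10¹⁷).
r³/μ = 1.458×10⁷ s², so T = 2π × 3.818×10³ = 2.399×10⁴ s.
Converting: 2.399×10⁴ s ÷ 60.00 = 399.9 min.

T ≈ 400 min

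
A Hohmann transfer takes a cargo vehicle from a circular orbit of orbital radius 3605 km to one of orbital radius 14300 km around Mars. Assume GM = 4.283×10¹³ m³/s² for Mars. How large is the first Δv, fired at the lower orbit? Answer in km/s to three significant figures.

r₁ = 3605 km = 3.605×10⁶ m.
r₂ = 14300 km = 1.430×10⁷ m.
Transfer ellipse a_t = (r₁ + r₂)/2 = 8.952×10⁶ m.
At r₁: circular v_c1 = √(μ/r₁) = 3447 m/s; transfer-periapsis v_p = √[μ(2/r₁ − 1/a_t)] = 4356 m/s.
Δv₁ = v_p − v_c1 = 909.5 m/s.
= 0.9095 km/s.

Δv ≈ 0.909 km/s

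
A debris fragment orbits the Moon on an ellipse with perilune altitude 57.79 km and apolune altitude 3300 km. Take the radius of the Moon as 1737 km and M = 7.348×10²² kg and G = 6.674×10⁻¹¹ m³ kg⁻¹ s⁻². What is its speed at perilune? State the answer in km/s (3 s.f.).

μ = GM = 6.674×10⁻¹¹ × 7.348×10²² = 4.904×10¹² m³/s².
r_p = 1737 + 57.79 = 1794.8 km = 1.7948×10⁶ m.
r_a = 1737 + 3300 = 5037.0 km = 5.0370×10⁶ m.
Semi-major axis a = (r_p + r_a)/2 = 3415.9 km = 3.416×10⁶ m.
Vis-viva: v² = μ(2/r − 1/a) = 4.904×10¹² × (1.114×10⁻⁶ − 2.927×10⁻⁷) = 4.029×10⁶ m²/s².
v = 2007 m/s = 2.007 km/s.

v ≈ 2.01 km/s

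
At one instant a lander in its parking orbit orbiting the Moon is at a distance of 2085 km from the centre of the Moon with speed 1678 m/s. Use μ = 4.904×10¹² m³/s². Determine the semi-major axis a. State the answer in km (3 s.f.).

a ≈ 2600 km

r = 2.085×10⁶ m.
Vis-viva rearranged: 1/a = 2/r − v²/μ = 9.592×10⁻⁷ − 5.742×10⁻⁷ = 3.851×10⁻⁷ m⁻¹.
a = 2.597×10⁶ m = 2596.9 km.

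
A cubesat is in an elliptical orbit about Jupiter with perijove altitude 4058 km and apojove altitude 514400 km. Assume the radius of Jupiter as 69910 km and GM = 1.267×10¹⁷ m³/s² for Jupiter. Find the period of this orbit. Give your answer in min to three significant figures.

T ≈ 1760 min

r_p = 69910 + 4058 = 73968 km = 7.3968×10⁷ m.
r_a = 69910 + 514400 = 584310 km = 5.8431×10⁸ m.
Semi-major axis a = (r_p + r_a)/2 = (73968 + 5.8431×10⁵)/2 = 3.2914×10⁵ km = 3.291×10⁸ m.
By Kepler's third law T = 2π√(a³/μ) = 2π × 1.678×10⁴ = 1.054×10⁵ s.
= 1757 min.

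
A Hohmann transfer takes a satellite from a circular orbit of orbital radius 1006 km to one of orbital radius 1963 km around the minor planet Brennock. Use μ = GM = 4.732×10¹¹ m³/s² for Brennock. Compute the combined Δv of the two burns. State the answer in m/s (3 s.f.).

Δv_total ≈ 190 m/s

r₁ = 1006 km = 1.006×10⁶ m.
r₂ = 1963 km = 1.963×10⁶ m.
Transfer ellipse a_t = (r₁ + r₂)/2 = 1.484×10⁶ m.
At r₁: circular v_c1 = √(μ/r₁) = 685.8 m/s; transfer-periapsis v_p = √[μ(2/r₁ − 1/a_t)] = 788.7 m/s.
Δv₁ = v_p − v_c1 = 102.8 m/s.
At r₂: circular v_c2 = √(μ/r₂) = 491.0 m/s; transfer-apoapsis v_a = √[μ(2/r₂ − 1/a_t)] = 404.2 m/s.
Δv₂ = v_c2 − v_a = 86.80 m/s.
Total Δv = Δv₁ + Δv₂ = 189.6 m/s.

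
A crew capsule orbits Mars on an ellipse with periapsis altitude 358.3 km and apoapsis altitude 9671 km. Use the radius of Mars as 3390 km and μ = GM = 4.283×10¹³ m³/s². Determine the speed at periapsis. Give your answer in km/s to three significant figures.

r_p = 3390 + 358.3 = 3748.3 km = 3.7483×10⁶ m.
r_a = 3390 + 9671 = 13061 km = 1.3061×10⁷ m.
Semi-major axis a = (r_p + r_a)/2 = 8404.6 km = 8.405×10⁶ m.
Vis-viva: v² = μ(2/r − 1/a) = 4.283×10¹³ × (5.336×10⁻⁷ − 1.190×10⁻⁷) = 1.776×10⁷ m²/s².
v = 4214 m/s = 4.214 km/s.

v ≈ 4.21 km/s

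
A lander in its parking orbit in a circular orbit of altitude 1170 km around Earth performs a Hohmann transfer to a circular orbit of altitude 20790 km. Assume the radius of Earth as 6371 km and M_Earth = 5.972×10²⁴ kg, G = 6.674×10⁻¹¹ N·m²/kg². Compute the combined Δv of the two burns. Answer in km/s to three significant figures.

μ = GM = 6.674×10⁻¹¹ × 5.972×10²⁴ = 3.986×10¹⁴ m³/s².
r₁ = 6371 + 1170 = 7541.0 km = 7.5410×10⁶ m.
r₂ = 6371 + 20790 = 27161 km = 2.7161×10⁷ m.
Transfer ellipse a_t = (r₁ + r₂)/2 = 1.735×10⁷ m.
At r₁: circular v_c1 = √(μ/r₁) = 7270 m/s; transfer-perigee v_p = √[μ(2/r₁ − 1/a_t)] = 9096 m/s.
Δv₁ = v_p − v_c1 = 1826 m/s.
At r₂: circular v_c2 = √(μ/r₂) = 3831 m/s; transfer-apogee v_a = √[μ(2/r₂ − 1/a_t)] = 2525 m/s.
Δv₂ = v_c2 − v_a = 1305 m/s.
Total Δv = Δv₁ + Δv₂ = 3131 m/s = 3.131 km/s.

Δv_total ≈ 3.13 km/s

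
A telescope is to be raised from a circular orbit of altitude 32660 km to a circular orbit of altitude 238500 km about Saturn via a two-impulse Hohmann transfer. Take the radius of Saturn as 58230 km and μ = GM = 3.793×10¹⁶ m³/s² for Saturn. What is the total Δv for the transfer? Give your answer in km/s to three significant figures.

Δv_total ≈ 8.41 km/s

r₁ = 58230 + 32660 = 90890 km = 9.0890×10⁷ m.
r₂ = 58230 + 238500 = 296730 km = 2.9673×10⁸ m.
Transfer ellipse a_t = (r₁ + r₂)/2 = 1.938×10⁸ m.
At r₁: circular v_c1 = √(μ/r₁) = 20430 m/s; transfer-perikrone v_p = √[μ(2/r₁ − 1/a_t)] = 25280 m/s.
Δv₁ = v_p − v_c1 = 4849 m/s.
At r₂: circular v_c2 = √(μ/r₂) = 11310 m/s; transfer-apokrone v_a = √[μ(2/r₂ − 1/a_t)] = 7742 m/s.
Δv₂ = v_c2 − v_a = 3564 m/s.
Total Δv = Δv₁ + Δv₂ = 8412 m/s = 8.412 km/s.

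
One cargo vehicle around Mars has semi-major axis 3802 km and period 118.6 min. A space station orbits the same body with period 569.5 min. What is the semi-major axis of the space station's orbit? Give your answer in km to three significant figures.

Kepler's third law: a³ ∝ T², so a₂ = a₁ (T₂/T₁)^(2/3).
T₂/T₁ = 4.802, (T₂/T₁)^(2/3) = 2.846.
a₂ = 3802 × 2.846 = 10820 km.

a₂ ≈ 10800 km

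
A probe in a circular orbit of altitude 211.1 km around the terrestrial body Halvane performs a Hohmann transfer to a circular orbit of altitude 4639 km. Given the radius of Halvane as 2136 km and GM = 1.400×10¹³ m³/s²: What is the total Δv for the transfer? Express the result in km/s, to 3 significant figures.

r₁ = 2136 + 211.1 = 2347.1 km = 2.3471×10⁶ m.
r₂ = 2136 + 4639 = 6775.0 km = 6.7750×10⁶ m.
Transfer ellipse a_t = (r₁ + r₂)/2 = 4.561×10⁶ m.
At r₁: circular v_c1 = √(μ/r₁) = 2442 m/s; transfer-periapsis v_p = √[μ(2/r₁ − 1/a_t)] = 2977 m/s.
Δv₁ = v_p − v_c1 = 534.3 m/s.
At r₂: circular v_c2 = √(μ/r₂) = 1438 m/s; transfer-apoapsis v_a = √[μ(2/r₂ − 1/a_t)] = 1031 m/s.
Δv₂ = v_c2 − v_a = 406.3 m/s.
Total Δv = Δv₁ + Δv₂ = 940.6 m/s = 0.9406 km/s.

Δv_total ≈ 0.941 km/s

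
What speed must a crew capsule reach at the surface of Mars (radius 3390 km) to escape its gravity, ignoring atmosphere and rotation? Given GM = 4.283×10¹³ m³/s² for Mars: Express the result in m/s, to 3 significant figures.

v_esc ≈ 5030 m/s

r = R = 3.390×10⁶ m.
Escape speed v_esc = √(2μ/r) = √(2 × 4.283×10¹³ / 3.390×10⁶) = √(2.527×10⁷) = 5027 m/s.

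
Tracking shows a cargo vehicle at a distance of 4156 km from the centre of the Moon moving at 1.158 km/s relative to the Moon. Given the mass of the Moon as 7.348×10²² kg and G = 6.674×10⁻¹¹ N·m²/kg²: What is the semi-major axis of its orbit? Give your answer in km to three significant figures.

a ≈ 4810 km

μ = GM = 6.674×10⁻¹¹ × 7.348×10²² = 4.904×10¹² m³/s².
r = 4.156×10⁶ m.
Specific orbital energy ε = v²/2 − μ/r = (1158)²/2 − 4.904×10¹²/4.156×10⁶ = -5.095×10⁵ J/kg.
Since ε = −μ/(2a), a = −μ/(2ε) = 4.813×10⁶ m = 4812.5 km.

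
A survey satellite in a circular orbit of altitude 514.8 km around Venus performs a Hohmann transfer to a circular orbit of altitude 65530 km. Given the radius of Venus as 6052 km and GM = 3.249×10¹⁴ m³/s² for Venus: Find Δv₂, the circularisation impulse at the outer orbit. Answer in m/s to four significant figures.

Δv ≈ 1257 m/s

r₁ = 6052 + 514.8 = 6566.8 km = 6.5668×10⁶ m.
r₂ = 6052 + 65530 = 71582 km = 7.1582×10⁷ m.
Transfer ellipse a_t = (r₁ + r₂)/2 = 3.907×10⁷ m.
At r₁: circular v_c1 = √(μ/r₁) = 7034 m/s; transfer-periapsis v_p = √[μ(2/r₁ − 1/a_t)] = 9520 m/s.
At r₂: circular v_c2 = √(μ/r₂) = 2130 m/s; transfer-apoapsis v_a = √[μ(2/r₂ − 1/a_t)] = 873.4 m/s.
Δv₂ = v_c2 − v_a = 1257 m/s.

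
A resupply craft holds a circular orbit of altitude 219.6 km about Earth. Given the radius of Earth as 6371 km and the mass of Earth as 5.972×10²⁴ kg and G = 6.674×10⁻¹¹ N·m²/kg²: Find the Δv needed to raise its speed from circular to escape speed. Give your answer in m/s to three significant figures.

Δv ≈ 3220 m/s

μ = GM = 6.674×10⁻¹¹ × 5.972×10²⁴ = 3.986×10¹⁴ m³/s².
r = 6371 + 219.6 = 6590.6 km = 6.5906×10⁶ m.
Circular speed v_c = √(μ/r) = 7777 m/s.
Escape speed v_esc = √(2μ/r) = √2 × v_c = 11000 m/s.
Δv = v_esc − v_c = 3221 m/s.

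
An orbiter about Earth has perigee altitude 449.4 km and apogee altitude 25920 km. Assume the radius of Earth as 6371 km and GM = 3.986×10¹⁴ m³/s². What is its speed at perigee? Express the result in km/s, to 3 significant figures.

v ≈ 9.82 km/s

r_p = 6371 + 449.4 = 6820.4 km = 6.8204×10⁶ m.
r_a = 6371 + 25920 = 32291 km = 3.2291×10⁷ m.
Semi-major axis a = (r_p + r_a)/2 = 19556 km = 1.956×10⁷ m.
Vis-viva: v² = μ(2/r − 1/a) = 3.986×10¹⁴ × (2.932×10⁻⁷ − 5.114×10⁻⁸) = 9.650×10⁷ m²/s².
v = 9824 m/s = 9.824 km/s.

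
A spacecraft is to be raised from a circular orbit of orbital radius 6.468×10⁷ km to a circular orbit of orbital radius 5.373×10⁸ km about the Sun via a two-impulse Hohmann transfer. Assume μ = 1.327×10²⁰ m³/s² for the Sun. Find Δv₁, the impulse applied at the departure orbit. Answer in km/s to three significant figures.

r₁ = 6.468×10⁷ km = 6.468×10¹⁰ m.
r₂ = 5.373×10⁸ km = 5.373×10¹¹ m.
Transfer ellipse a_t = (r₁ + r₂)/2 = 3.010×10¹¹ m.
At r₁: circular v_c1 = √(μ/r₁) = 45300 m/s; transfer-perihelion v_p = √[μ(2/r₁ − 1/a_t)] = 60520 m/s.
Δv₁ = v_p − v_c1 = 15220 m/s.
= 15.22 km/s.

Δv ≈ 15.2 km/s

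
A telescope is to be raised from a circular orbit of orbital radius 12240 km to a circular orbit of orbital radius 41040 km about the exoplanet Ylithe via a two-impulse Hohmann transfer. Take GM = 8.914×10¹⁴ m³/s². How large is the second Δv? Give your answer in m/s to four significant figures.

r₁ = 12240 km = 1.224×10⁷ m.
r₂ = 41040 km = 4.104×10⁷ m.
Transfer ellipse a_t = (r₁ + r₂)/2 = 2.664×10⁷ m.
At r₁: circular v_c1 = √(μ/r₁) = 8534 m/s; transfer-periapsis v_p = √[μ(2/r₁ − 1/a_t)] = 10590 m/s.
At r₂: circular v_c2 = √(μ/r₂) = 4661 m/s; transfer-apoapsis v_a = √[μ(2/r₂ − 1/a_t)] = 3159 m/s.
Δv₂ = v_c2 − v_a = 1501 m/s.

Δv ≈ 1501 m/s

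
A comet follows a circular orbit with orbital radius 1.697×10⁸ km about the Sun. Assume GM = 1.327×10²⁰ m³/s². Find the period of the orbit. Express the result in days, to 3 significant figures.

T ≈ 441 days

r = 1.697×10⁸ km = 1.697×10¹¹ m.
Kepler's third law: T = 2π√(r³/μ) = 2π√((1.697×10¹¹)³ / 1.327×10²⁰).
r³/μ = 3.683×10¹³ s², so T = 2π × 6.069×10⁶ = 3.813×10⁷ s.
Converting: 3.813×10⁷ s ÷ 86400 = 441.3 days.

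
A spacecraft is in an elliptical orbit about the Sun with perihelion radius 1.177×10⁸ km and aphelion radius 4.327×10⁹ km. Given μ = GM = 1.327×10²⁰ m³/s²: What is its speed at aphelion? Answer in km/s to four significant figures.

v ≈ 1.274 km/s

Semi-major axis a = (r_p + r_a)/2 = 2.2224×10⁹ km = 2.222×10¹² m.
Vis-viva: v² = μ(2/r − 1/a) = 1.327×10²⁰ × (4.622×10⁻¹³ − 4.500×10⁻¹³) = 1.624×10⁶ m²/s².
v = 1274 m/s = 1.274 km/s.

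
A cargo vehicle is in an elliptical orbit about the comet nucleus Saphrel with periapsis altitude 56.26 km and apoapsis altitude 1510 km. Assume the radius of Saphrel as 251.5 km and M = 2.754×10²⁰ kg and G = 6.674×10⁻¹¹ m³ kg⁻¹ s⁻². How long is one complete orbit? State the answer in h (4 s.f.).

μ = GM = 6.674×10⁻¹¹ × 2.754×10²⁰ = 1.838×10¹⁰ m³/s².
r_p = 251.5 + 56.26 = 307.76 km = 3.0776×10⁵ m.
r_a = 251.5 + 1510 = 1761.5 km = 1.7615×10⁶ m.
Semi-major axis a = (r_p + r_a)/2 = (307.76 + 1761.5)/2 = 1034.6 km = 1.035×10⁶ m.
By Kepler's third law T = 2π√(a³/μ) = 2π × 7.763×10³ = 4.877×10⁴ s.
= 13.55 h.

T ≈ 13.55 h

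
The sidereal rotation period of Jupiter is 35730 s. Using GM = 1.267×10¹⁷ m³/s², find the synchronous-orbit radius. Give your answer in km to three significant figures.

A synchronous orbit has period T, so by Kepler's third law a = (μT²/4π²)^(1/3).
μT²/4π² = 1.267×10¹⁷ × (3.573×10⁴)² / 39.48 = 4.097×10²⁴ m³.
a = 1.600×10⁸ m = 1.6002×10⁵ km.

r_sync ≈ 1.60×10⁵ km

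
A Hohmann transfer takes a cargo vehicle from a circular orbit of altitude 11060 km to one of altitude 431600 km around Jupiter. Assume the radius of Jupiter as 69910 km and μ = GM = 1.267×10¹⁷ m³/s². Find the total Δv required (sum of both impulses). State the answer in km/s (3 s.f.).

r₁ = 69910 + 11060 = 80970 km = 8.0970×10⁷ m.
r₂ = 69910 + 431600 = 501510 km = 5.0151×10⁸ m.
Transfer ellipse a_t = (r₁ + r₂)/2 = 2.912×10⁸ m.
At r₁: circular v_c1 = √(μ/r₁) = 39560 m/s; transfer-perijove v_p = √[μ(2/r₁ − 1/a_t)] = 51910 m/s.
Δv₁ = v_p − v_c1 = 12350 m/s.
At r₂: circular v_c2 = √(μ/r₂) = 15890 m/s; transfer-apojove v_a = √[μ(2/r₂ − 1/a_t)] = 8381 m/s.
Δv₂ = v_c2 − v_a = 7514 m/s.
Total Δv = Δv₁ + Δv₂ = 19870 m/s = 19.87 km/s.

Δv_total ≈ 19.9 km/s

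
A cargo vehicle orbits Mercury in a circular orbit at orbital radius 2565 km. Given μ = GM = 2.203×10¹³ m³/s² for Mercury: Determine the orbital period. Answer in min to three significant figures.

T ≈ 91.7 min

r = 2565 km = 2.565×10⁶ m.
Kepler's third law: T = 2π√(r³/μ) = 2π√((2.565×10⁶)³ / 2.203×10¹³).
r³/μ = 7.660×10⁵ s², so T = 2π × 8.752×10² = 5.499×10³ s.
Converting: 5.499×10³ s ÷ 60.00 = 91.65 min.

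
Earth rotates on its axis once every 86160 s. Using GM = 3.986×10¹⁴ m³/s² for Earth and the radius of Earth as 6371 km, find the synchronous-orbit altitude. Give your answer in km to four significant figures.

h_sync ≈ 35790 km

A synchronous orbit has period T, so by Kepler's third law a = (μT²/4π²)^(1/3).
μT²/4π² = 3.986×10¹⁴ × (8.616×10⁴)² / 39.48 = 7.495×10²² m³.
a = 4.216×10⁷ m = 42163 km.
Altitude h = a − R = 42163 − 6371 = 35792 km.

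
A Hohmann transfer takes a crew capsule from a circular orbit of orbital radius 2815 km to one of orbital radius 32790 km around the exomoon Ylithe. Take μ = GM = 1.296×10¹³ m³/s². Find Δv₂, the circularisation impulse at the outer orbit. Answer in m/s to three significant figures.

Δv ≈ 379 m/s

r₁ = 2815 km = 2.815×10⁶ m.
r₂ = 32790 km = 3.279×10⁷ m.
Transfer ellipse a_t = (r₁ + r₂)/2 = 1.780×10⁷ m.
At r₁: circular v_c1 = √(μ/r₁) = 2146 m/s; transfer-periapsis v_p = √[μ(2/r₁ − 1/a_t)] = 2912 m/s.
At r₂: circular v_c2 = √(μ/r₂) = 628.7 m/s; transfer-apoapsis v_a = √[μ(2/r₂ − 1/a_t)] = 250.0 m/s.
Δv₂ = v_c2 − v_a = 378.7 m/s.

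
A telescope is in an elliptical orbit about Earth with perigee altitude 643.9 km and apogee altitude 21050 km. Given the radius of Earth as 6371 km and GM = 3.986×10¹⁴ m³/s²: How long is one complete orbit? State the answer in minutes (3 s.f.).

r_p = 6371 + 643.9 = 7014.9 km = 7.0149×10⁶ m.
r_a = 6371 + 21050 = 27421 km = 2.7421×10⁷ m.
Semi-major axis a = (r_p + r_a)/2 = (7014.9 + 27421)/2 = 17218 km = 1.722×10⁷ m.
By Kepler's third law T = 2π√(a³/μ) = 2π × 3.579×10³ = 2.248×10⁴ s.
= 374.7 minutes.

T ≈ 375 minutes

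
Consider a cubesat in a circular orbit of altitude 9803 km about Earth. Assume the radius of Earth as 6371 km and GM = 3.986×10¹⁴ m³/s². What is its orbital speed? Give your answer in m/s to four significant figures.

r = 6371 + 9803 = 16174 km = 1.6174×10⁷ m.
For a circular orbit v = √(μ/r) = √(3.986×10¹⁴ / 1.617×10⁷) = √(2.464×10⁷) = 4964 m/s.

v ≈ 4964 m/s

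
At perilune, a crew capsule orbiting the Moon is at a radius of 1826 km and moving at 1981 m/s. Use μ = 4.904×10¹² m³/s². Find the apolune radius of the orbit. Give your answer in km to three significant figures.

apolune radius ≈ 4950 km

r_p = 1.826×10⁶ m.
Specific energy ε = v²/2 − μ/r = -7.235×10⁵ J/kg, so a = −μ/(2ε) = 3.389×10⁶ m.
The apsides satisfy r_p + r_a = 2a, so the apolune radius is 2a − r_p = 4.952×10⁶ m = 4952.4 km.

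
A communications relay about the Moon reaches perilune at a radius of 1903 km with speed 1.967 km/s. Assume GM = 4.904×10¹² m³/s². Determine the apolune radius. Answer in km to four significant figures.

r_p = 1.903×10⁶ m.
Specific energy ε = v²/2 − μ/r = -6.424×10⁵ J/kg, so a = −μ/(2ε) = 3.817×10⁶ m.
The apsides satisfy r_p + r_a = 2a, so the apolune radius is 2a − r_p = 5.730×10⁶ m = 5730.4 km.

apolune radius ≈ 5730 km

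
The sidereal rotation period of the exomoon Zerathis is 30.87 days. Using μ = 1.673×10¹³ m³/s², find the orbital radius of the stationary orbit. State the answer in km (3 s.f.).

T = 30.87 days = 2.667×10⁶ s.
A synchronous orbit has period T, so by Kepler's third law a = (μT²/4π²)^(1/3).
μT²/4π² = 1.673×10¹³ × (2.667×10⁶)² / 39.48 = 3.015×10²⁴ m³.
a = 1.445×10⁸ m = 1.4446×10⁵ km.

r_sync ≈ 1.44×10⁵ km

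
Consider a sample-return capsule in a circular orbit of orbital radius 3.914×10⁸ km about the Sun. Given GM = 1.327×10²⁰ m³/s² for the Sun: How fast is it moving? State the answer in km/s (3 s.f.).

r = 3.914×10⁸ km = 3.914×10¹¹ m.
For a circular orbit v = √(μ/r) = √(1.327×10²⁰ / 3.914×10¹¹) = √(3.390×10⁸) = 18410 m/s.
That is 18.41 km/s.

v ≈ 18.4 km/s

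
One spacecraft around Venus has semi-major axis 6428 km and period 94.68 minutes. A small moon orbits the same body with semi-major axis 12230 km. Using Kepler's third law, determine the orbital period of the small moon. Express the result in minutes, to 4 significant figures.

Kepler's third law: T² ∝ a³, so T₂ = T₁ (a₂/a₁)^(3/2).
a₂/a₁ = 1.903, (a₂/a₁)^(3/2) = 2.624.
T₂ = 94.68 × 2.624 = 248.5 minutes.

T₂ ≈ 248.5 minutes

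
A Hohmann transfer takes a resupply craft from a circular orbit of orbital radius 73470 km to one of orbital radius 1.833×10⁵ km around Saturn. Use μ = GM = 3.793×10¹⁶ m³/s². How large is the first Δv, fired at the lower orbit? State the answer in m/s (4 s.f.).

r₁ = 73470 km = 7.347×10⁷ m.
r₂ = 1.833×10⁵ km = 1.833×10⁸ m.
Transfer ellipse a_t = (r₁ + r₂)/2 = 1.284×10⁸ m.
At r₁: circular v_c1 = √(μ/r₁) = 22720 m/s; transfer-perikrone v_p = √[μ(2/r₁ − 1/a_t)] = 27150 m/s.
Δv₁ = v_p − v_c1 = 4428 m/s.

Δv ≈ 4428 m/s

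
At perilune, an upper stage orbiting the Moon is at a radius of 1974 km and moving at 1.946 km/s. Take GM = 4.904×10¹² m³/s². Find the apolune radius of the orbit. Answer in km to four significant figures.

apolune radius ≈ 6326 km

r_p = 1.974×10⁶ m.
Specific energy ε = v²/2 − μ/r = -5.908×10⁵ J/kg, so a = −μ/(2ε) = 4.150×10⁶ m.
The apsides satisfy r_p + r_a = 2a, so the apolune radius is 2a − r_p = 6.326×10⁶ m = 6326.1 km.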